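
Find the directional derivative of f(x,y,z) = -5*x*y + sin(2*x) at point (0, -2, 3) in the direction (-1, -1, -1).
-4*sqrt(3)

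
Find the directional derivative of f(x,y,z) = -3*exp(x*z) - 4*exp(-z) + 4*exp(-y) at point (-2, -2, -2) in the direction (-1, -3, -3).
-24*sqrt(19)*exp(4)/19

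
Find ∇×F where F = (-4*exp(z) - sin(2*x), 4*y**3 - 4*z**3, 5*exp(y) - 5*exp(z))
(12*z**2 + 5*exp(y), -4*exp(z), 0)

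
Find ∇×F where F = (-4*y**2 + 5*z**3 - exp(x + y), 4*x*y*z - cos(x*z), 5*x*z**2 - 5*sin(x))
(-x*(4*y + sin(x*z)), 10*z**2 + 5*cos(x), 4*y*z + 8*y + z*sin(x*z) + exp(x + y))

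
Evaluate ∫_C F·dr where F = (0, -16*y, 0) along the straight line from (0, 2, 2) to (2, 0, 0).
32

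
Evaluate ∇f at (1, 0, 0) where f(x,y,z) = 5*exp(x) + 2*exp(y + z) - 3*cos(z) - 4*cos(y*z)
(5*E, 2, 2)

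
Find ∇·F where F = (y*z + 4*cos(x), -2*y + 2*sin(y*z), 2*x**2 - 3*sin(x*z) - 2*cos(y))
-3*x*cos(x*z) + 2*z*cos(y*z) - 4*sin(x) - 2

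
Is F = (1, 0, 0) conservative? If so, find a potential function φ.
Yes, F is conservative. φ = x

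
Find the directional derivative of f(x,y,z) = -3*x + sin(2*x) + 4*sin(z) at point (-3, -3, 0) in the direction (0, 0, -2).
-4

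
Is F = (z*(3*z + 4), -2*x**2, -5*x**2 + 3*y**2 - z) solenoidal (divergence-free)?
No, ∇·F = -1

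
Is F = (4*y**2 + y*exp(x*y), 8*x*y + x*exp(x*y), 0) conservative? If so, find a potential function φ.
Yes, F is conservative. φ = 4*x*y**2 + exp(x*y)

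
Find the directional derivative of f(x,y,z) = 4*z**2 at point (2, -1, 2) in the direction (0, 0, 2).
16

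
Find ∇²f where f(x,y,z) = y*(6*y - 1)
12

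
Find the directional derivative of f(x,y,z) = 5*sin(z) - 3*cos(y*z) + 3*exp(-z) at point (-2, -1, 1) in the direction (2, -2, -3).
3*sqrt(17)*(-5*E*cos(1) - E*sin(1) + 3)*exp(-1)/17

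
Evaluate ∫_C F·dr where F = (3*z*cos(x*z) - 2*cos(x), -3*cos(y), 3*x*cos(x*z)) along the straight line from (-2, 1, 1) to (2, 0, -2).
-sin(2) - 3*sin(4) + 3*sin(1)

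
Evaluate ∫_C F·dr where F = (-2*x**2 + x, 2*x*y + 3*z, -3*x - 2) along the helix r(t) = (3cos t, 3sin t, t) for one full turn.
-4*pi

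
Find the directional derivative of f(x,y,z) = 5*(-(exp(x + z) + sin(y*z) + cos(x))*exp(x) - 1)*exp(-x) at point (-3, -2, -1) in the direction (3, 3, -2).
5*sqrt(22)*(-1 - exp(4)*cos(2) + 3*(-sin(3) + exp(3))*exp(4))*exp(-4)/22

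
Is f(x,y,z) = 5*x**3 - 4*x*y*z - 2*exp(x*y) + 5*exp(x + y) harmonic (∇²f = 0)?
No, ∇²f = -2*x**2*exp(x*y) + 30*x - 2*y**2*exp(x*y) + 10*exp(x + y)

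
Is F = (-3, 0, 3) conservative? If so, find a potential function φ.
Yes, F is conservative. φ = -3*x + 3*z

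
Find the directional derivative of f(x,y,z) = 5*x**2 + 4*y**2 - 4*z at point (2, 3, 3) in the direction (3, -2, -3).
12*sqrt(22)/11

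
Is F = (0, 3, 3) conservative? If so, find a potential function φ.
Yes, F is conservative. φ = 3*y + 3*z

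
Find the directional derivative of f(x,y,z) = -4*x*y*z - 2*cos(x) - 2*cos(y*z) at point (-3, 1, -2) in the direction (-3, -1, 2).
sqrt(14)*(-4*sin(2) + 3*sin(3) + 12)/7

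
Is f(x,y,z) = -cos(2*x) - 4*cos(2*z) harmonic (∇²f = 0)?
No, ∇²f = 4*cos(2*x) + 16*cos(2*z)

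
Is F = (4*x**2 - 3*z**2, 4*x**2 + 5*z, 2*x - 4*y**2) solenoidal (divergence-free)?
No, ∇·F = 8*x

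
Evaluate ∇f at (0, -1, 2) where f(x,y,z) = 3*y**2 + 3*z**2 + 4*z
(0, -6, 16)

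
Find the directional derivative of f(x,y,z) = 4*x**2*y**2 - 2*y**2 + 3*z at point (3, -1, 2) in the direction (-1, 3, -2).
-117*sqrt(14)/7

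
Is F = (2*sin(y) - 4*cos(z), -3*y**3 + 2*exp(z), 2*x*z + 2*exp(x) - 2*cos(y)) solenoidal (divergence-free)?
No, ∇·F = 2*x - 9*y**2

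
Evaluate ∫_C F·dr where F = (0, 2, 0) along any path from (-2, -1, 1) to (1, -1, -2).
0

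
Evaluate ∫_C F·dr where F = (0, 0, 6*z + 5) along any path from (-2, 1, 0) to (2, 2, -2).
2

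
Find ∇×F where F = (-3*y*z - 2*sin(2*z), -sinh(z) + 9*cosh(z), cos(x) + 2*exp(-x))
(-9*sinh(z) + cosh(z), -3*y + sin(x) - 4*cos(2*z) + 2*exp(-x), 3*z)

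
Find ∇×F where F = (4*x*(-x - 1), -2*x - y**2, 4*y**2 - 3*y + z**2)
(8*y - 3, 0, -2)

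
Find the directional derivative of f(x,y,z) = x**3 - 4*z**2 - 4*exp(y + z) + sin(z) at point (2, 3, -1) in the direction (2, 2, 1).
-4*exp(2) + cos(1)/3 + 32/3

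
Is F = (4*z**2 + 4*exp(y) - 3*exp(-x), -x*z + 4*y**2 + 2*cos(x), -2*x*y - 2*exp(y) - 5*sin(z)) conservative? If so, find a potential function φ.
No, ∇×F = (-x - 2*exp(y), 2*y + 8*z, -z - 4*exp(y) - 2*sin(x)) ≠ 0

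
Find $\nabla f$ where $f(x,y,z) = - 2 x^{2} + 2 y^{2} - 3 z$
(-4*x, 4*y, -3)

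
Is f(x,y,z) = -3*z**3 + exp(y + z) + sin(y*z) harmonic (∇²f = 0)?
No, ∇²f = -y**2*sin(y*z) - z**2*sin(y*z) - 18*z + 2*exp(y + z)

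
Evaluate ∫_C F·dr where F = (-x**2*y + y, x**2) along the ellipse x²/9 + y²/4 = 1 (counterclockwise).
15*pi/2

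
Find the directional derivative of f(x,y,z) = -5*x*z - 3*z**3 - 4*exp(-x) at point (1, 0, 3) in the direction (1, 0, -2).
sqrt(5)*(4 + 157*E)*exp(-1)/5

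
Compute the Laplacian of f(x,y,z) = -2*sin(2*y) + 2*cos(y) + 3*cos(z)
8*sin(2*y) - 2*cos(y) - 3*cos(z)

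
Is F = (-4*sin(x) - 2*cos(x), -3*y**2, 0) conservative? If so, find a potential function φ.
Yes, F is conservative. φ = -y**3 - 2*sin(x) + 4*cos(x)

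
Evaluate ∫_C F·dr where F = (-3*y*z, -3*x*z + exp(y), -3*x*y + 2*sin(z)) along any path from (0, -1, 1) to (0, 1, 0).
-2 + 2*cos(1) + 2*sinh(1)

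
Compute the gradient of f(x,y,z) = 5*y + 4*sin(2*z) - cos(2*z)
(0, 5, 2*sin(2*z) + 8*cos(2*z))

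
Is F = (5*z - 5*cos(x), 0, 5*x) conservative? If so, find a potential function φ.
Yes, F is conservative. φ = 5*x*z - 5*sin(x)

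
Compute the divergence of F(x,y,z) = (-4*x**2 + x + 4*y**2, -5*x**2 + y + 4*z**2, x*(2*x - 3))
2 - 8*x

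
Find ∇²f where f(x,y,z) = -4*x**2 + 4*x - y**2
-10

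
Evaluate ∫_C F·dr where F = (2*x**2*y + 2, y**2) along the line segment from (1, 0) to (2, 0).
2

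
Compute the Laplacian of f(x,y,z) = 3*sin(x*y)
-3*(x**2 + y**2)*sin(x*y)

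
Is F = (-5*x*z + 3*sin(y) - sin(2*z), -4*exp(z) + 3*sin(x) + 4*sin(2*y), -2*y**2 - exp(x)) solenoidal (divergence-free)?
No, ∇·F = -5*z + 8*cos(2*y)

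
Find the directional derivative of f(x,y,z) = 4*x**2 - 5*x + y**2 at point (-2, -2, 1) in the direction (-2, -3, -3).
27*sqrt(22)/11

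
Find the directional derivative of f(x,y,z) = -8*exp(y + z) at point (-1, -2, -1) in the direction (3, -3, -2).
20*sqrt(22)*exp(-3)/11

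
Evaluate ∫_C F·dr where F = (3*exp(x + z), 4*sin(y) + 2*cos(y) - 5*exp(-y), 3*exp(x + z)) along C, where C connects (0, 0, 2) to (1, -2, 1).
-2*sin(2) - 1 - 4*cos(2) + 5*exp(2)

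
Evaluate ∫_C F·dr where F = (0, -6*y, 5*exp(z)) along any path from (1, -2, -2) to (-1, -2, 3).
-(5 - 5*exp(5))*exp(-2)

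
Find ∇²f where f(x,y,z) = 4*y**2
8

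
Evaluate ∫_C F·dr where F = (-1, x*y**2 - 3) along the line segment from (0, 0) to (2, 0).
-2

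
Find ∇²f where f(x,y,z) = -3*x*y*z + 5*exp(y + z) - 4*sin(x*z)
4*x**2*sin(x*z) + 4*z**2*sin(x*z) + 10*exp(y + z)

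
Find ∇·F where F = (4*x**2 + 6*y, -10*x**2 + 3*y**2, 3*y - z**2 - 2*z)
8*x + 6*y - 2*z - 2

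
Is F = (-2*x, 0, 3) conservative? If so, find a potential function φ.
Yes, F is conservative. φ = -x**2 + 3*z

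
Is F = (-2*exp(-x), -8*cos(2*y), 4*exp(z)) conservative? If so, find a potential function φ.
Yes, F is conservative. φ = 4*exp(z) - 4*sin(2*y) + 2*exp(-x)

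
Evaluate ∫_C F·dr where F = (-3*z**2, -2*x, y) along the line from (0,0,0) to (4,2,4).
-68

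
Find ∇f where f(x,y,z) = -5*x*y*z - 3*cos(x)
(-5*y*z + 3*sin(x), -5*x*z, -5*x*y)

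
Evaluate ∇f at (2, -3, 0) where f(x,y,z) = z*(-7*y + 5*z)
(0, 0, 21)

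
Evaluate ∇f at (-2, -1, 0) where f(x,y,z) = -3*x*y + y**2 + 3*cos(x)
(3*sin(2) + 3, 4, 0)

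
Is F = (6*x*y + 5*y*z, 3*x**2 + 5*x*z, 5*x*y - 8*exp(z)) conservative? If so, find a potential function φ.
Yes, F is conservative. φ = 3*x**2*y + 5*x*y*z - 8*exp(z)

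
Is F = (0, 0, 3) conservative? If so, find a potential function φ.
Yes, F is conservative. φ = 3*z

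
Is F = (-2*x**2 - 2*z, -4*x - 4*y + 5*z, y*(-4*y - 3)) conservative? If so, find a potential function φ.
No, ∇×F = (-8*y - 8, -2, -4) ≠ 0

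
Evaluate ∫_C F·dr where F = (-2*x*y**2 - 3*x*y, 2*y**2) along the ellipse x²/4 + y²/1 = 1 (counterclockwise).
0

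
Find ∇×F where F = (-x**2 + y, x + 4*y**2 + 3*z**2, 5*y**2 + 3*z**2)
(10*y - 6*z, 0, 0)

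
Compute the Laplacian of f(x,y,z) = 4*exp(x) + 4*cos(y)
4*exp(x) - 4*cos(y)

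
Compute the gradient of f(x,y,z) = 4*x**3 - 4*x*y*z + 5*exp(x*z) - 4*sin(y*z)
(12*x**2 - 4*y*z + 5*z*exp(x*z), -4*z*(x + cos(y*z)), -4*x*y + 5*x*exp(x*z) - 4*y*cos(y*z))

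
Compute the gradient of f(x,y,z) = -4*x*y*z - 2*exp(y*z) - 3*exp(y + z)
(-4*y*z, -4*x*z - 2*z*exp(y*z) - 3*exp(y + z), -4*x*y - 2*y*exp(y*z) - 3*exp(y + z))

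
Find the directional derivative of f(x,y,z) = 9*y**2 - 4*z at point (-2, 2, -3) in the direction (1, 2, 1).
34*sqrt(6)/3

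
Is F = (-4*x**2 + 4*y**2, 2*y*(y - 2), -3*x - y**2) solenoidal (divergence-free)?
No, ∇·F = -8*x + 4*y - 4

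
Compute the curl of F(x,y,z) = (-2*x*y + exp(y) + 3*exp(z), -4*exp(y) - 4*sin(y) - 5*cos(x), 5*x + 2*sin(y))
(2*cos(y), 3*exp(z) - 5, 2*x - exp(y) + 5*sin(x))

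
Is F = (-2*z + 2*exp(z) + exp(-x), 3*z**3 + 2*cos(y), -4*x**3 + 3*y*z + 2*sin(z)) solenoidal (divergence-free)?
No, ∇·F = 3*y - 2*sin(y) + 2*cos(z) - exp(-x)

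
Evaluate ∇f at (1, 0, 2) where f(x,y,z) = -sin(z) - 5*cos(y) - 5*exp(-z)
(0, 0, -cos(2) + 5*exp(-2))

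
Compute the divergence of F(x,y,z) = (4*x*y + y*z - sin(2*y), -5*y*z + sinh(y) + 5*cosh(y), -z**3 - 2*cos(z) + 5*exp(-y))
4*y - 3*z**2 - 5*z + 2*sin(z) + 5*sinh(y) + cosh(y)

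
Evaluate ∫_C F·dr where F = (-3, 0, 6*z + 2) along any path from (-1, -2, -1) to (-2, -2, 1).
7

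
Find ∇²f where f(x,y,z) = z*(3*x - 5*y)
0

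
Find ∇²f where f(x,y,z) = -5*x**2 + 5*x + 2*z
-10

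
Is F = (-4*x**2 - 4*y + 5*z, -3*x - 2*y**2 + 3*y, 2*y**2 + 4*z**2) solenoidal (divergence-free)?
No, ∇·F = -8*x - 4*y + 8*z + 3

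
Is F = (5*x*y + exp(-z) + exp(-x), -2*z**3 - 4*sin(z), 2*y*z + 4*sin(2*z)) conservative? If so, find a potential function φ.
No, ∇×F = (6*z**2 + 2*z + 4*cos(z), -exp(-z), -5*x) ≠ 0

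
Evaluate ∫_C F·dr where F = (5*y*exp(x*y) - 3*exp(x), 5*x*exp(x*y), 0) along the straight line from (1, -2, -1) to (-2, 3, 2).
(-8*exp(4) + 5 + 3*exp(7))*exp(-6)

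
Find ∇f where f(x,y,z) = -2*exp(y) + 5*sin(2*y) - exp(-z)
(0, -2*exp(y) + 10*cos(2*y), exp(-z))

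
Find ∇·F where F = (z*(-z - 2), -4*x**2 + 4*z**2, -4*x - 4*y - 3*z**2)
-6*z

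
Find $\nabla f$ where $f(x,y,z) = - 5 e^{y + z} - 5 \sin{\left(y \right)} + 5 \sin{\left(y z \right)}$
(0, 5*z*cos(y*z) - 5*exp(y + z) - 5*cos(y), 5*y*cos(y*z) - 5*exp(y + z))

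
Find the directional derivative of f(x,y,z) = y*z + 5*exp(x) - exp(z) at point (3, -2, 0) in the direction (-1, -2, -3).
sqrt(14)*(9 - 5*exp(3))/14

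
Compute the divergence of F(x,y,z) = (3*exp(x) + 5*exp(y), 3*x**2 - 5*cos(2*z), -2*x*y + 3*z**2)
6*z + 3*exp(x)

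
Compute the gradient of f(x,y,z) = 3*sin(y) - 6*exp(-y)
(0, 3*cos(y) + 6*exp(-y), 0)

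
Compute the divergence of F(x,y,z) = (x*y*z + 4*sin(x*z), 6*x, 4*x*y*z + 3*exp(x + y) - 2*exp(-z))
4*x*y + y*z + 4*z*cos(x*z) + 2*exp(-z)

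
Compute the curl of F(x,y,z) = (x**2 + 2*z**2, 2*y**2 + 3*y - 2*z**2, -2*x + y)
(4*z + 1, 4*z + 2, 0)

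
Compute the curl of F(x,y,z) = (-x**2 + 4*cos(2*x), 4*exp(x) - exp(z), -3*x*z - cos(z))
(exp(z), 3*z, 4*exp(x))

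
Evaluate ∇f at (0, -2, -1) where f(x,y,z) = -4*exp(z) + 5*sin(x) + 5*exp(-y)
(5, -5*exp(2), -4*exp(-1))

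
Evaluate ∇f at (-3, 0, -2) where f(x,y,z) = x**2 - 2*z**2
(-6, 0, 8)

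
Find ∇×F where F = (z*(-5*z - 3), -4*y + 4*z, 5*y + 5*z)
(1, -10*z - 3, 0)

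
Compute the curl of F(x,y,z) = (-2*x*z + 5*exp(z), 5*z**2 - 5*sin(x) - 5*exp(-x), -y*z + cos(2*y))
(-11*z - 2*sin(2*y), -2*x + 5*exp(z), -5*cos(x) + 5*exp(-x))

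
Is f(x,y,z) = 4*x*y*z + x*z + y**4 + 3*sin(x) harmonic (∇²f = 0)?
No, ∇²f = 12*y**2 - 3*sin(x)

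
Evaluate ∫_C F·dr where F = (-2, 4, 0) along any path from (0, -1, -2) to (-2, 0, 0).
8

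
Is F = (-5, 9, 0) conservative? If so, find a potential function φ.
Yes, F is conservative. φ = -5*x + 9*y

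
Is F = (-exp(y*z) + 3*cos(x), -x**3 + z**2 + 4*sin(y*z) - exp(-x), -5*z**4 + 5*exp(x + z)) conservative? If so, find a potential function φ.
No, ∇×F = (-4*y*cos(y*z) - 2*z, -y*exp(y*z) - 5*exp(x + z), -3*x**2 + z*exp(y*z) + exp(-x)) ≠ 0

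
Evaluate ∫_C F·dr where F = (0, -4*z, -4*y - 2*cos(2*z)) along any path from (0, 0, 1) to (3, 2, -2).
sin(4) + sin(2) + 16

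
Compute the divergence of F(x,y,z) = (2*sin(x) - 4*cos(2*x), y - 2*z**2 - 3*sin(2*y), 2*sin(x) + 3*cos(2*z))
8*sin(2*x) - 6*sin(2*z) + 2*cos(x) - 6*cos(2*y) + 1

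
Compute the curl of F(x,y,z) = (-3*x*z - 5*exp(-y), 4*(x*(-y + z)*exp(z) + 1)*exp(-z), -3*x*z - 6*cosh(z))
(-4*x + 4*exp(-z), -3*x + 3*z, -4*y + 4*z - 5*exp(-y))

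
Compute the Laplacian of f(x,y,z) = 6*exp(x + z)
12*exp(x + z)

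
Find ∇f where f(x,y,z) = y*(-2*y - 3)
(0, -4*y - 3, 0)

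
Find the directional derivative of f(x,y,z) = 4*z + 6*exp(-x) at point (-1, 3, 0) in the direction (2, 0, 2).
sqrt(2)*(2 - 3*E)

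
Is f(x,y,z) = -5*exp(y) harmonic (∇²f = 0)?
No, ∇²f = -5*exp(y)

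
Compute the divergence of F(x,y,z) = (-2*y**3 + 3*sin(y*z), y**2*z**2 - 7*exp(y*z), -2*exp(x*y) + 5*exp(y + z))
2*y*z**2 - 7*z*exp(y*z) + 5*exp(y + z)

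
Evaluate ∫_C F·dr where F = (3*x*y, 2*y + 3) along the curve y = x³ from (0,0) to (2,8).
536/5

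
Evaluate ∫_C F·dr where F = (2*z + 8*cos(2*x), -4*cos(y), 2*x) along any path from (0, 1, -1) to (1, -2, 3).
4*sin(1) + 6 + 8*sin(2)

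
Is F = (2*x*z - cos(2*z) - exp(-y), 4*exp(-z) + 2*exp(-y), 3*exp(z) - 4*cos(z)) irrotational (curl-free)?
No, ∇×F = (4*exp(-z), 2*x + 2*sin(2*z), -exp(-y))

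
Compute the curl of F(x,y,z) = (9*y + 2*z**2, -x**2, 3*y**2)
(6*y, 4*z, -2*x - 9)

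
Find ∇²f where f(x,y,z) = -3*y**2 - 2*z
-6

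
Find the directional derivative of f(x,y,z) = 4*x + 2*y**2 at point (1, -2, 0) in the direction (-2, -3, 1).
8*sqrt(14)/7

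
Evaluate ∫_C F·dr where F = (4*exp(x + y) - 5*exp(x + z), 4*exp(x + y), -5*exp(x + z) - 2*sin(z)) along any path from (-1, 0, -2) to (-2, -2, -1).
-4*exp(-1) + 4*exp(-4) - 2*cos(2) + 2*cos(1)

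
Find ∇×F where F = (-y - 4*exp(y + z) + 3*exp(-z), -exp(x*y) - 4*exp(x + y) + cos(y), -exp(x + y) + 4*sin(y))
(-exp(x + y) + 4*cos(y), ((exp(x + y) - 4*exp(y + z))*exp(z) - 3)*exp(-z), -y*exp(x*y) - 4*exp(x + y) + 4*exp(y + z) + 1)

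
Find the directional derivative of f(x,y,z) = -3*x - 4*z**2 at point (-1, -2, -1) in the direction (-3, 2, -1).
sqrt(14)/14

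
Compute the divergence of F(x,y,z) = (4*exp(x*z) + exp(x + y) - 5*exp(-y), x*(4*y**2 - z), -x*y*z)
7*x*y + 4*z*exp(x*z) + exp(x + y)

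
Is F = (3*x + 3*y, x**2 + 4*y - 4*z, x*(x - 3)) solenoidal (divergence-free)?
No, ∇·F = 7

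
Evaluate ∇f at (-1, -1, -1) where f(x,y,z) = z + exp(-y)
(0, -E, 1)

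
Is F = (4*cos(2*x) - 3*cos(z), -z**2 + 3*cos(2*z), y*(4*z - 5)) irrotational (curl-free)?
No, ∇×F = (6*z + 6*sin(2*z) - 5, 3*sin(z), 0)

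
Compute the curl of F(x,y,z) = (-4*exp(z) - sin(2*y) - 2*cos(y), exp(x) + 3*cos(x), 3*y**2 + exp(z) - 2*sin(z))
(6*y, -4*exp(z), exp(x) - 3*sin(x) - 2*sin(y) + 2*cos(2*y))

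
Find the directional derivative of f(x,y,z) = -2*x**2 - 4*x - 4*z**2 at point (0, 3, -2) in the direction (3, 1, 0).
-6*sqrt(10)/5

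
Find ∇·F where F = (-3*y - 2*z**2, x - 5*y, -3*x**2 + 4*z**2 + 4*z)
8*z - 1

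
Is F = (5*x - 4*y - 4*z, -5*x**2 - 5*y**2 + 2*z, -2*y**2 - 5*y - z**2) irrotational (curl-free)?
No, ∇×F = (-4*y - 7, -4, 4 - 10*x)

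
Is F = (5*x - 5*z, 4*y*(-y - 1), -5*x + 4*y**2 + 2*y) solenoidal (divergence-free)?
No, ∇·F = 1 - 8*y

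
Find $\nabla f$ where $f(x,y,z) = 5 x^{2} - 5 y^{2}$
(10*x, -10*y, 0)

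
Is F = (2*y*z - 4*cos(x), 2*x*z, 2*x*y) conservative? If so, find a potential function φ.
Yes, F is conservative. φ = 2*x*y*z - 4*sin(x)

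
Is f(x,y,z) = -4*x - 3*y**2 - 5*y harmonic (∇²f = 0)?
No, ∇²f = -6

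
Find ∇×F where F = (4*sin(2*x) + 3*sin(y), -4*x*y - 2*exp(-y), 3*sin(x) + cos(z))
(0, -3*cos(x), -4*y - 3*cos(y))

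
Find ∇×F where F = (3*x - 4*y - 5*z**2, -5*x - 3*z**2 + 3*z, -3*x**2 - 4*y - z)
(6*z - 7, 6*x - 10*z, -1)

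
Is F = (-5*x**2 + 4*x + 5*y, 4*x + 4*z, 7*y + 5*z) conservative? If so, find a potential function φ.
No, ∇×F = (3, 0, -1) ≠ 0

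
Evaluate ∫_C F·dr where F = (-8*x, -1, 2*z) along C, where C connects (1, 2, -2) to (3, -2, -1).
-31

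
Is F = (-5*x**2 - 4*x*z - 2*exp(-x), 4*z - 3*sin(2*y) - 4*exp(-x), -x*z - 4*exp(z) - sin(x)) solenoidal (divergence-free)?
No, ∇·F = -11*x - 4*z - 4*exp(z) - 6*cos(2*y) + 2*exp(-x)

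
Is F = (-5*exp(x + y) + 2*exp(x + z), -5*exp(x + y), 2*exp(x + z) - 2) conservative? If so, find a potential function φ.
Yes, F is conservative. φ = -2*z - 5*exp(x + y) + 2*exp(x + z)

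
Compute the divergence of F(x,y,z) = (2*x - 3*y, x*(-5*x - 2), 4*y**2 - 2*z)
0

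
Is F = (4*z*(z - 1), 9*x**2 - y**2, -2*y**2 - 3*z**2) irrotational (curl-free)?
No, ∇×F = (-4*y, 8*z - 4, 18*x)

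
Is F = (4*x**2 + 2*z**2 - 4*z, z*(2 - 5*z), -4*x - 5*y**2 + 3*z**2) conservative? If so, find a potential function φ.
No, ∇×F = (-10*y + 10*z - 2, 4*z, 0) ≠ 0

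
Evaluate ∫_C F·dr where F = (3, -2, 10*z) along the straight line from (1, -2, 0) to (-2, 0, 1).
-8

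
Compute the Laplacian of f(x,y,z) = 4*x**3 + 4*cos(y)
24*x - 4*cos(y)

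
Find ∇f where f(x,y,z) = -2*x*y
(-2*y, -2*x, 0)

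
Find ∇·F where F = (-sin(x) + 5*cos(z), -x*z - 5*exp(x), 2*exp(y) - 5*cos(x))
-cos(x)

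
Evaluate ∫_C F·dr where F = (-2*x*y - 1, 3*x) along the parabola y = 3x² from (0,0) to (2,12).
22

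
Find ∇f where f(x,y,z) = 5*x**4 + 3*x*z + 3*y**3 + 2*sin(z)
(20*x**3 + 3*z, 9*y**2, 3*x + 2*cos(z))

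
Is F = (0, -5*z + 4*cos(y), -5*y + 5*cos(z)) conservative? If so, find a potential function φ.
Yes, F is conservative. φ = -5*y*z + 4*sin(y) + 5*sin(z)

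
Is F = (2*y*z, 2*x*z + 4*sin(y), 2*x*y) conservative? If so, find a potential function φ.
Yes, F is conservative. φ = 2*x*y*z - 4*cos(y)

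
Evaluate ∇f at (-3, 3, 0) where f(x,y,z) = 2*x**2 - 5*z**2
(-12, 0, 0)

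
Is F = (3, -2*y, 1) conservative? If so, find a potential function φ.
Yes, F is conservative. φ = 3*x - y**2 + z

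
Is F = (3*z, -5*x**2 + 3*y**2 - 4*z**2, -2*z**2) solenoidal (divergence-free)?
No, ∇·F = 6*y - 4*z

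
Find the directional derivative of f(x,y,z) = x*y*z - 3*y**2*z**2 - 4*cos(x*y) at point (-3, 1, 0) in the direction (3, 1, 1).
-3*sqrt(11)/11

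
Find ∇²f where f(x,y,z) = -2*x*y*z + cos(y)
-cos(y)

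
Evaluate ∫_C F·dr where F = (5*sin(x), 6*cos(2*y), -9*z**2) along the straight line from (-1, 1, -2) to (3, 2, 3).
-105 - 3*sin(2) + 3*sin(4) + 5*cos(1) - 5*cos(3)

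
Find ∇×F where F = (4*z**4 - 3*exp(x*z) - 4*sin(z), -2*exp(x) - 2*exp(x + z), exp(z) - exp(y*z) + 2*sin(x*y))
(2*x*cos(x*y) - z*exp(y*z) + 2*exp(x + z), -3*x*exp(x*z) - 2*y*cos(x*y) + 16*z**3 - 4*cos(z), -2*exp(x) - 2*exp(x + z))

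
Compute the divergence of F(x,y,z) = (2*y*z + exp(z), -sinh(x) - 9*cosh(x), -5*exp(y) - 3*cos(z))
3*sin(z)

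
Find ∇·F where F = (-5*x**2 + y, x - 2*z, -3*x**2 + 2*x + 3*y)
-10*x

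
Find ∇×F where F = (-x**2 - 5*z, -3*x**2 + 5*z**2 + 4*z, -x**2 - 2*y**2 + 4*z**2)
(-4*y - 10*z - 4, 2*x - 5, -6*x)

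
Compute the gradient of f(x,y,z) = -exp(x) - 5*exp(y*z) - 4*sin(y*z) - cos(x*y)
(y*sin(x*y) - exp(x), x*sin(x*y) - 5*z*exp(y*z) - 4*z*cos(y*z), -y*(5*exp(y*z) + 4*cos(y*z)))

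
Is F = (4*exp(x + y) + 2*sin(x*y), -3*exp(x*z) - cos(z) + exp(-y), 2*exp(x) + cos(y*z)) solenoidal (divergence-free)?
No, ∇·F = -y*sin(y*z) + 2*y*cos(x*y) + 4*exp(x + y) - exp(-y)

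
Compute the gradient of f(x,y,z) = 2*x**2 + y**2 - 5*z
(4*x, 2*y, -5)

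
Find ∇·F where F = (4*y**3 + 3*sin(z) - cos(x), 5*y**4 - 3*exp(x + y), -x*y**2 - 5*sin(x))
20*y**3 - 3*exp(x + y) + sin(x)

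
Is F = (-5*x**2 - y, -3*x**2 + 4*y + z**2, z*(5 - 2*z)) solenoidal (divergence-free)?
No, ∇·F = -10*x - 4*z + 9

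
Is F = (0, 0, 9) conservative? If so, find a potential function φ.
Yes, F is conservative. φ = 9*z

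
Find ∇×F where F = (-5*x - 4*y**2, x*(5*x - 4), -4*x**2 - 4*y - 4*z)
(-4, 8*x, 10*x + 8*y - 4)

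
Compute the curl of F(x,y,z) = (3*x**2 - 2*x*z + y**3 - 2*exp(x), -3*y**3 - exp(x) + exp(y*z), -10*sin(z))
(-y*exp(y*z), -2*x, -3*y**2 - exp(x))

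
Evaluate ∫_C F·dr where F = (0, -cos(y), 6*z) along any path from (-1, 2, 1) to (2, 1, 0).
-3 - sin(1) + sin(2)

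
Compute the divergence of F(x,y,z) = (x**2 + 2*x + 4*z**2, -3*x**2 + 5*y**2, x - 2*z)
2*x + 10*y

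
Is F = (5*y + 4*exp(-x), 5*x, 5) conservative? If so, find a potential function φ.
Yes, F is conservative. φ = 5*x*y + 5*z - 4*exp(-x)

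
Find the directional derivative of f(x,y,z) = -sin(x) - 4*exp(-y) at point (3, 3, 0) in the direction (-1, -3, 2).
sqrt(14)*(exp(3)*cos(3) - 12)*exp(-3)/14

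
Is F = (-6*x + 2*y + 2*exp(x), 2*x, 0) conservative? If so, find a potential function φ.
Yes, F is conservative. φ = -3*x**2 + 2*x*y + 2*exp(x)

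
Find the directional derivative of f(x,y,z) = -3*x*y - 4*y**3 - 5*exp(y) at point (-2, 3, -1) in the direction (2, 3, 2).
3*sqrt(17)*(-108 - 5*exp(3))/17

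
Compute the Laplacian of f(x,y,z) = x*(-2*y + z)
0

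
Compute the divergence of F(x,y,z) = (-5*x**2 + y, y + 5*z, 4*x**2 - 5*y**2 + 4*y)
1 - 10*x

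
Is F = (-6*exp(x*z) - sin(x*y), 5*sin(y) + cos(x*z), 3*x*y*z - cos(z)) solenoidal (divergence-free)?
No, ∇·F = 3*x*y - y*cos(x*y) - 6*z*exp(x*z) + sin(z) + 5*cos(y)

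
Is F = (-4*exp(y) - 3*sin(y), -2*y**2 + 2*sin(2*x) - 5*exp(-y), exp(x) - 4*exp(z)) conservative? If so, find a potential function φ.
No, ∇×F = (0, -exp(x), 4*exp(y) + 4*cos(2*x) + 3*cos(y)) ≠ 0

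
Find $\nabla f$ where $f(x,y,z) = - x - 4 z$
(-1, 0, -4)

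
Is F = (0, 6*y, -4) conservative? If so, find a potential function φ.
Yes, F is conservative. φ = 3*y**2 - 4*z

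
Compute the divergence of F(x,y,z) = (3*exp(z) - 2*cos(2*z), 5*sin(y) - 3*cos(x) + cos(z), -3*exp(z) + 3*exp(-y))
-3*exp(z) + 5*cos(y)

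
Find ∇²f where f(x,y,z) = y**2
2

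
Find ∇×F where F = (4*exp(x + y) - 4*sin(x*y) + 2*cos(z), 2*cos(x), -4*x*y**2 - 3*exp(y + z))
(-8*x*y - 3*exp(y + z), 4*y**2 - 2*sin(z), 4*x*cos(x*y) - 4*exp(x + y) - 2*sin(x))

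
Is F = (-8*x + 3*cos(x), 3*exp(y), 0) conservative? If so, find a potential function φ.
Yes, F is conservative. φ = -4*x**2 + 3*exp(y) + 3*sin(x)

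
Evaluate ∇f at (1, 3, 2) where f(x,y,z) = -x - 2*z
(-1, 0, -2)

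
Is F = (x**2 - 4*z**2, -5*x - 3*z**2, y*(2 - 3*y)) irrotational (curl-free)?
No, ∇×F = (-6*y + 6*z + 2, -8*z, -5)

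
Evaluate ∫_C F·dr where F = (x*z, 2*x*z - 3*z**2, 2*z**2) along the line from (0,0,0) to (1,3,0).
0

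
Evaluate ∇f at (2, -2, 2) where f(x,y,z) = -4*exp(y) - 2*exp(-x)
(2*exp(-2), -4*exp(-2), 0)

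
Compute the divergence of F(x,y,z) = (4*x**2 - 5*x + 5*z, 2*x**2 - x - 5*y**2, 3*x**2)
8*x - 10*y - 5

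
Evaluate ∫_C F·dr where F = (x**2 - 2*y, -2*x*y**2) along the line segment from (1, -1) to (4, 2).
-3/2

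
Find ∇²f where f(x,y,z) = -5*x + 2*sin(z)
-2*sin(z)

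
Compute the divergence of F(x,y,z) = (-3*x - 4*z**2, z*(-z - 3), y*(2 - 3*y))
-3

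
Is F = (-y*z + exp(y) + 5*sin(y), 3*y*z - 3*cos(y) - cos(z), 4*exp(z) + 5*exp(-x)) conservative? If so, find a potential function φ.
No, ∇×F = (-3*y - sin(z), -y + 5*exp(-x), z - exp(y) - 5*cos(y)) ≠ 0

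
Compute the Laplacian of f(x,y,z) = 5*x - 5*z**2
-10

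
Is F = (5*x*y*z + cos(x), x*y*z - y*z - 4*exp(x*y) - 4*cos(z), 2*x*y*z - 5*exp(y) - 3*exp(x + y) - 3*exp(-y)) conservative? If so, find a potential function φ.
No, ∇×F = (-x*y + 2*x*z + y - 5*exp(y) - 3*exp(x + y) - 4*sin(z) + 3*exp(-y), 5*x*y - 2*y*z + 3*exp(x + y), -5*x*z + y*z - 4*y*exp(x*y)) ≠ 0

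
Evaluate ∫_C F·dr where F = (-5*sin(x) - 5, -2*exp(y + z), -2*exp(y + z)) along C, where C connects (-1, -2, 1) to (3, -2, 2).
-22 + 5*cos(3) - 5*cos(1) + 2*exp(-1)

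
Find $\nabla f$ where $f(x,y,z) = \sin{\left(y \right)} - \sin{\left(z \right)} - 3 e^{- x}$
(3*exp(-x), cos(y), -cos(z))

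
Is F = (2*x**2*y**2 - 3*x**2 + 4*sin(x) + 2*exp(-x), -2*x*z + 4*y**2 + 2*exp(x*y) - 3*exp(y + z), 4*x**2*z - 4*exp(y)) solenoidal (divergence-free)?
No, ∇·F = 4*x**2 + 4*x*y**2 + 2*x*exp(x*y) - 6*x + 8*y - 3*exp(y + z) + 4*cos(x) - 2*exp(-x)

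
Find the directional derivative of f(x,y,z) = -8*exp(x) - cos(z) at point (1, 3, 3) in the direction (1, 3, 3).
sqrt(19)*(-8*E + 3*sin(3))/19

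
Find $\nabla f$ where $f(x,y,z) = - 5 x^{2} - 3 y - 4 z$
(-10*x, -3, -4)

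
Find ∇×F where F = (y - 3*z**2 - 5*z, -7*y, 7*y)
(7, -6*z - 5, -1)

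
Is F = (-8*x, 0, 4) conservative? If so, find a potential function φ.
Yes, F is conservative. φ = -4*x**2 + 4*z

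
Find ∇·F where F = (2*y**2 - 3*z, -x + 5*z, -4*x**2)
0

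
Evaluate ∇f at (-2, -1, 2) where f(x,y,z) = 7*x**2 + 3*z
(-28, 0, 3)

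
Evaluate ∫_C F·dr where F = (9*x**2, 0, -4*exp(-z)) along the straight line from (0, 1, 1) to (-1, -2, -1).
-3 + 8*sinh(1)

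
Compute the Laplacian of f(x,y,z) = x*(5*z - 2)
0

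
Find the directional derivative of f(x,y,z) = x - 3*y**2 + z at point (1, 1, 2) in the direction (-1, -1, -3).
2*sqrt(11)/11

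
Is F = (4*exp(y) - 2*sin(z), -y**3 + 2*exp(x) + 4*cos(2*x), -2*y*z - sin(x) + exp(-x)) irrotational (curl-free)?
No, ∇×F = (-2*z, cos(x) - 2*cos(z) + exp(-x), 2*exp(x) - 4*exp(y) - 8*sin(2*x))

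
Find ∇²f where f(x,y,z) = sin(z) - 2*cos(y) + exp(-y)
-sin(z) + 2*cos(y) + exp(-y)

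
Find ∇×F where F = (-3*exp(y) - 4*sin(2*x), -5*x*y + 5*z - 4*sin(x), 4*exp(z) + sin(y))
(cos(y) - 5, 0, -5*y + 3*exp(y) - 4*cos(x))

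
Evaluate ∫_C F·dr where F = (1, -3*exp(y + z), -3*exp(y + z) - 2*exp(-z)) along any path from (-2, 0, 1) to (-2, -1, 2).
2*(1 - E)*exp(-2)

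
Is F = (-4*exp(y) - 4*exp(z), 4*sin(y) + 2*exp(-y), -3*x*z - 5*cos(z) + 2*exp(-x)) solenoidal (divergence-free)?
No, ∇·F = -3*x + 5*sin(z) + 4*cos(y) - 2*exp(-y)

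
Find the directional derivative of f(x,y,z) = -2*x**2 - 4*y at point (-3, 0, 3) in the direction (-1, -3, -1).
0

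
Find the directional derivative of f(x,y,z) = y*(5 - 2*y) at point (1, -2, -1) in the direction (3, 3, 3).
13*sqrt(3)/3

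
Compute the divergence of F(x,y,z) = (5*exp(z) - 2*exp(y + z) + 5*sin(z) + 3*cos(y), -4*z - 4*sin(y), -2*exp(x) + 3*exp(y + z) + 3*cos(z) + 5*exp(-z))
3*exp(y + z) - 3*sin(z) - 4*cos(y) - 5*exp(-z)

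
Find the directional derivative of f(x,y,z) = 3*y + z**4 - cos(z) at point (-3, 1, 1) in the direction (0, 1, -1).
-sqrt(2)*(sin(1) + 1)/2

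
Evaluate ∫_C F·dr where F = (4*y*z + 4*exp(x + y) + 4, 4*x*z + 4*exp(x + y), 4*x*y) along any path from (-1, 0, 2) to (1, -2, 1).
0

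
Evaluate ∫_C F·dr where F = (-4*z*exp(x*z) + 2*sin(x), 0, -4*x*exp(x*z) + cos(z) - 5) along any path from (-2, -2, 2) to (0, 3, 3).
-11 - sin(2) + 2*cos(2) + 4*exp(-4) + sin(3)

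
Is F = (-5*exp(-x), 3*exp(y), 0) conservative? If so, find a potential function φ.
Yes, F is conservative. φ = 3*exp(y) + 5*exp(-x)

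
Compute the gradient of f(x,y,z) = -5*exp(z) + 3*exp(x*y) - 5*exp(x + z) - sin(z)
(3*y*exp(x*y) - 5*exp(x + z), 3*x*exp(x*y), -5*exp(z) - 5*exp(x + z) - cos(z))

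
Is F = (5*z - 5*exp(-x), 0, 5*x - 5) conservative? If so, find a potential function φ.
Yes, F is conservative. φ = 5*x*z - 5*z + 5*exp(-x)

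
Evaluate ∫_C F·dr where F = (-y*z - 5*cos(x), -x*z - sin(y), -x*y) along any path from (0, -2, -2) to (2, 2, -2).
8 - 5*sin(2)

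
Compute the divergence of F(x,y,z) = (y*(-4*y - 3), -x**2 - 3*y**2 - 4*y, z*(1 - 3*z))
-6*y - 6*z - 3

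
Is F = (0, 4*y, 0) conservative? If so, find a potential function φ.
Yes, F is conservative. φ = 2*y**2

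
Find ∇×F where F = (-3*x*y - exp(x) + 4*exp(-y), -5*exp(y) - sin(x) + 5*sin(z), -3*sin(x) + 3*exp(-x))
(-5*cos(z), 3*cos(x) + 3*exp(-x), 3*x - cos(x) + 4*exp(-y))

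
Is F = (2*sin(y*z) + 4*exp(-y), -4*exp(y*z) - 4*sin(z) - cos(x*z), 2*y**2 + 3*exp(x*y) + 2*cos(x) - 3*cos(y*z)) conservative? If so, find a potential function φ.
No, ∇×F = (3*x*exp(x*y) - x*sin(x*z) + 4*y*exp(y*z) + 4*y + 3*z*sin(y*z) + 4*cos(z), -3*y*exp(x*y) + 2*y*cos(y*z) + 2*sin(x), z*sin(x*z) - 2*z*cos(y*z) + 4*exp(-y)) ≠ 0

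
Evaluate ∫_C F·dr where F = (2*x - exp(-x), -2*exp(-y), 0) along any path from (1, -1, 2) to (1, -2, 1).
2*E*(-1 + E)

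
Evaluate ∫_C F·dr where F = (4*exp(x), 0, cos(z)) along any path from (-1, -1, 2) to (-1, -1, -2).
-2*sin(2)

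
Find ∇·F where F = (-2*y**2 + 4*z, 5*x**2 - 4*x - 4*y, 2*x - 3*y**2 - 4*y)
-4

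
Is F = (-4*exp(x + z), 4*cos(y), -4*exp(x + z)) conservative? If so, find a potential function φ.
Yes, F is conservative. φ = -4*exp(x + z) + 4*sin(y)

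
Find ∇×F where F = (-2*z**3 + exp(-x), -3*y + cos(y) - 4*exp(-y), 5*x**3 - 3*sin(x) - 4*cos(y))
(4*sin(y), -15*x**2 - 6*z**2 + 3*cos(x), 0)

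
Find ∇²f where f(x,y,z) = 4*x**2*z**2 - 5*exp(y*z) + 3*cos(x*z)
-3*x**2*cos(x*z) + 8*x**2 - 5*y**2*exp(y*z) - z**2*(3*cos(x*z) - 8) - 5*z**2*exp(y*z)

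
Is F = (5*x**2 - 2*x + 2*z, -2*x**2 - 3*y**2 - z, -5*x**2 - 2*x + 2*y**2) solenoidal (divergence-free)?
No, ∇·F = 10*x - 6*y - 2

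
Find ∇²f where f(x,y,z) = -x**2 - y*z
-2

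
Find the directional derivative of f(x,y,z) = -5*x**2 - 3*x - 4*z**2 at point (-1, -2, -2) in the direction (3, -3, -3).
-3*sqrt(3)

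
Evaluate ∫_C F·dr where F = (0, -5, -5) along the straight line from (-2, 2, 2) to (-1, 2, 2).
0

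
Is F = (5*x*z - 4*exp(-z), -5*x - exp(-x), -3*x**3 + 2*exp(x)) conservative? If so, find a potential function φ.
No, ∇×F = (0, 9*x**2 + 5*x - 2*exp(x) + 4*exp(-z), -5 + exp(-x)) ≠ 0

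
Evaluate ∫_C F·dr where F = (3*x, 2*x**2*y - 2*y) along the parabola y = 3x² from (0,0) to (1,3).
-3/2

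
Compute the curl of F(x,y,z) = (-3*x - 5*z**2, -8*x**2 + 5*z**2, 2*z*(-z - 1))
(-10*z, -10*z, -16*x)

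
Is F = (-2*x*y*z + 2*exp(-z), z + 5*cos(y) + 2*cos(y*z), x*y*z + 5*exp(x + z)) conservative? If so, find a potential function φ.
No, ∇×F = (x*z + 2*y*sin(y*z) - 1, -2*x*y - y*z - 5*exp(x + z) - 2*exp(-z), 2*x*z) ≠ 0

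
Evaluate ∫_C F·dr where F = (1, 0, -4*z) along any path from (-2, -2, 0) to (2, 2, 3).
-14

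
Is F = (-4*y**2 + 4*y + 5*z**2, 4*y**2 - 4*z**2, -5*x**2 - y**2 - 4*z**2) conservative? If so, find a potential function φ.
No, ∇×F = (-2*y + 8*z, 10*x + 10*z, 8*y - 4) ≠ 0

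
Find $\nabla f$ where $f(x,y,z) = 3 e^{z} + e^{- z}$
(0, 0, 3*exp(z) - exp(-z))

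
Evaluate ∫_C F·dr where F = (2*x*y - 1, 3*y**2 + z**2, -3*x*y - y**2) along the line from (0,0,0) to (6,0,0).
-6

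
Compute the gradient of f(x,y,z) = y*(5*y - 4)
(0, 10*y - 4, 0)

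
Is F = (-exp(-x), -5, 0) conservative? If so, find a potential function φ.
Yes, F is conservative. φ = -5*y + exp(-x)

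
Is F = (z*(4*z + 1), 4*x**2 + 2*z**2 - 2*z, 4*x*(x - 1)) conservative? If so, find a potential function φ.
No, ∇×F = (2 - 4*z, -8*x + 8*z + 5, 8*x) ≠ 0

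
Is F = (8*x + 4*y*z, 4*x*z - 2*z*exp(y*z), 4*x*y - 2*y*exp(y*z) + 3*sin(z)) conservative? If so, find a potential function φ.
Yes, F is conservative. φ = 4*x**2 + 4*x*y*z - 2*exp(y*z) - 3*cos(z)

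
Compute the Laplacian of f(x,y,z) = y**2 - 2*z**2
-2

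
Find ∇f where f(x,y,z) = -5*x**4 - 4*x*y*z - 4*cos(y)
(-20*x**3 - 4*y*z, -4*x*z + 4*sin(y), -4*x*y)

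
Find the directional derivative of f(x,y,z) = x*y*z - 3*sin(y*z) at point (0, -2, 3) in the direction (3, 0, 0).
-6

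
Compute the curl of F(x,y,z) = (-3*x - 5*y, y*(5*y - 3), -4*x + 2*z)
(0, 4, 5)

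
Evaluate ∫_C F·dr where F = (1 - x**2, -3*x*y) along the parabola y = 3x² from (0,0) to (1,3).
-152/15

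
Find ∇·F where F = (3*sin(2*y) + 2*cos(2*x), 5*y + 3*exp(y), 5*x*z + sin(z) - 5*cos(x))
5*x + 3*exp(y) - 4*sin(2*x) + cos(z) + 5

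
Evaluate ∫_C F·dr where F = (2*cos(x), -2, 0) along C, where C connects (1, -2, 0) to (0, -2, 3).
-2*sin(1)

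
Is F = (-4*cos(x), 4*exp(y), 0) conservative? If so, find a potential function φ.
Yes, F is conservative. φ = 4*exp(y) - 4*sin(x)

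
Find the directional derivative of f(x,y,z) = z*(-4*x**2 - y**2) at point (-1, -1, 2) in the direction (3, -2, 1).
5*sqrt(14)/2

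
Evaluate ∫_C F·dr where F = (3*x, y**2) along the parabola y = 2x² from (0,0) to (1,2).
25/6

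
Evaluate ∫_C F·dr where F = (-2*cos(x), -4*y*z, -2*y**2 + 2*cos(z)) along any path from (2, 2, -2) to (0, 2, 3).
-40 + 2*sin(3) + 4*sin(2)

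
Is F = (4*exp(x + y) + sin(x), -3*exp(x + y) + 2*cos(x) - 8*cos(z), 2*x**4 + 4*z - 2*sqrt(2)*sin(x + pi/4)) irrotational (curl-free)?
No, ∇×F = (-8*sin(z), -8*x**3 + 2*sqrt(2)*cos(x + pi/4), -7*exp(x + y) - 2*sin(x))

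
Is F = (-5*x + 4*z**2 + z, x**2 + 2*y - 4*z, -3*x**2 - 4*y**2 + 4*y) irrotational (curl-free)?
No, ∇×F = (8 - 8*y, 6*x + 8*z + 1, 2*x)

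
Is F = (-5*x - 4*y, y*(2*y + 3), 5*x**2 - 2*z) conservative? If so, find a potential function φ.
No, ∇×F = (0, -10*x, 4) ≠ 0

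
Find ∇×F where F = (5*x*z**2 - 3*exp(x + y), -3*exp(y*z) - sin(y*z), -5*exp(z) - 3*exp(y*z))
(3*y*exp(y*z) + y*cos(y*z) - 3*z*exp(y*z), 10*x*z, 3*exp(x + y))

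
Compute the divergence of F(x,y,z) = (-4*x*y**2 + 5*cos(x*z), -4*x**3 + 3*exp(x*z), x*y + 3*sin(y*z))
-4*y**2 + 3*y*cos(y*z) - 5*z*sin(x*z)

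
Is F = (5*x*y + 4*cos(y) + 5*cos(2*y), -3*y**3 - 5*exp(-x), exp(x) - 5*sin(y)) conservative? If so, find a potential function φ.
No, ∇×F = (-5*cos(y), -exp(x), -5*x + 4*sin(y) + 10*sin(2*y) + 5*exp(-x)) ≠ 0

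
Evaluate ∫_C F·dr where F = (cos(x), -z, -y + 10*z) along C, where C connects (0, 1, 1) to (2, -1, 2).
sin(2) + 18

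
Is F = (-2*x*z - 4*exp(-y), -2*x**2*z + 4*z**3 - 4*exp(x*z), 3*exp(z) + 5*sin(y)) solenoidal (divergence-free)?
No, ∇·F = -2*z + 3*exp(z)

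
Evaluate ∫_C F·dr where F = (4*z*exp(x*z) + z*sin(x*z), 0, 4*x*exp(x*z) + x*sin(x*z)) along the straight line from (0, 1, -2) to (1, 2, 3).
-3 - cos(3) + 4*exp(3)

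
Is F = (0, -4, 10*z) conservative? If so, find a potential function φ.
Yes, F is conservative. φ = -4*y + 5*z**2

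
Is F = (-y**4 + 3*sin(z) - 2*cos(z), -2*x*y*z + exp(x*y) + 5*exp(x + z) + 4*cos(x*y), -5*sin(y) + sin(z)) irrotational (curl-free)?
No, ∇×F = (2*x*y - 5*exp(x + z) - 5*cos(y), 2*sin(z) + 3*cos(z), 4*y**3 - 2*y*z + y*exp(x*y) - 4*y*sin(x*y) + 5*exp(x + z))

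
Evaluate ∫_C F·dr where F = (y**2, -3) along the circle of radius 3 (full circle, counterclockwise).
0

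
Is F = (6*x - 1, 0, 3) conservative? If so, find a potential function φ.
Yes, F is conservative. φ = 3*x**2 - x + 3*z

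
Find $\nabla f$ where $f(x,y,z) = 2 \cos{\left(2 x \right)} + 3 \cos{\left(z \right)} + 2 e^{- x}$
(-4*sin(2*x) - 2*exp(-x), 0, -3*sin(z))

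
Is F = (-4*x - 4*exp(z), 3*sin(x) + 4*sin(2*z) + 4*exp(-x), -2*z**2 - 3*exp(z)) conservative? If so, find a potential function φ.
No, ∇×F = (-8*cos(2*z), -4*exp(z), 3*cos(x) - 4*exp(-x)) ≠ 0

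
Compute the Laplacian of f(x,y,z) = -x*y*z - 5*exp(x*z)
5*(-x**2 - z**2)*exp(x*z)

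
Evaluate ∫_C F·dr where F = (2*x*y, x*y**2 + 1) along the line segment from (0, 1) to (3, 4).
291/4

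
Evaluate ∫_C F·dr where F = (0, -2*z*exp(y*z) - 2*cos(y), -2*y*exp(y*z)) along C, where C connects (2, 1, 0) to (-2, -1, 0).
4*sin(1)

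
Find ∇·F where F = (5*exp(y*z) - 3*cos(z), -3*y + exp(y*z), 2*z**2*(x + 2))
4*z*(x + 2) + z*exp(y*z) - 3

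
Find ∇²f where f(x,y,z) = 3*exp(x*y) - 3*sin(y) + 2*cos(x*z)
3*x**2*exp(x*y) - 2*x**2*cos(x*z) + 3*y**2*exp(x*y) - 2*z**2*cos(x*z) + 3*sin(y)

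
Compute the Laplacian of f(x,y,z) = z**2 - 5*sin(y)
5*sin(y) + 2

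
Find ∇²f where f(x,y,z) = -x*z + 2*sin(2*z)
-8*sin(2*z)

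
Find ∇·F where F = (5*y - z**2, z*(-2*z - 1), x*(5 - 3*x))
0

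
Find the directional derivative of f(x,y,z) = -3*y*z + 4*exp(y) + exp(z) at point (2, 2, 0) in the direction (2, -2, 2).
sqrt(3)*(-4*exp(2) - 5)/3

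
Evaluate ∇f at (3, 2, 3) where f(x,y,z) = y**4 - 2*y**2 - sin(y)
(0, 24 - cos(2), 0)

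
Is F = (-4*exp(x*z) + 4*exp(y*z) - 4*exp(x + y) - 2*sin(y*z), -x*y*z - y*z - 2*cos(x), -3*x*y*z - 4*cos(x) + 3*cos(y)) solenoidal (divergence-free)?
No, ∇·F = -3*x*y - x*z - 4*z*exp(x*z) - z - 4*exp(x + y)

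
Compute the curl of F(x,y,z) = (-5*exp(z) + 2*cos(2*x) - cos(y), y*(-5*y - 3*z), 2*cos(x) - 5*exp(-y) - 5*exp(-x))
(3*y + 5*exp(-y), -5*exp(z) + 2*sin(x) - 5*exp(-x), -sin(y))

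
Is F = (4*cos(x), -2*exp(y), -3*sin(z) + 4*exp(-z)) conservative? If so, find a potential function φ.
Yes, F is conservative. φ = -2*exp(y) + 4*sin(x) + 3*cos(z) - 4*exp(-z)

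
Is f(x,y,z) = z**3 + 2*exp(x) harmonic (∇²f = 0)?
No, ∇²f = 6*z + 2*exp(x)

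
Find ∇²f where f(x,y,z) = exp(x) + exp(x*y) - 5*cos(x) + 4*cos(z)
x**2*exp(x*y) + y**2*exp(x*y) + exp(x) + 5*cos(x) - 4*cos(z)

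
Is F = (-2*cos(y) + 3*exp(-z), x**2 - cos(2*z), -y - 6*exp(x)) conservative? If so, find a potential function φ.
No, ∇×F = (-2*sin(2*z) - 1, 6*exp(x) - 3*exp(-z), 2*x - 2*sin(y)) ≠ 0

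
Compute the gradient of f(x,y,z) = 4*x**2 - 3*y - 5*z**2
(8*x, -3, -10*z)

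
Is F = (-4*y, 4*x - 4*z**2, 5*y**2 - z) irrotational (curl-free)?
No, ∇×F = (10*y + 8*z, 0, 8)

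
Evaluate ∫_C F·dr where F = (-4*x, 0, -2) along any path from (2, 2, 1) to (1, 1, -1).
10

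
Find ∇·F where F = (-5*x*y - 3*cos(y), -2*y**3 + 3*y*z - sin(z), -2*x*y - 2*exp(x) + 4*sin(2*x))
-6*y**2 - 5*y + 3*z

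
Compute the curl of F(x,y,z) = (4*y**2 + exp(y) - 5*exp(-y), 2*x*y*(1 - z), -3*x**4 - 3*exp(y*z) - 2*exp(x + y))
(2*x*y - 3*z*exp(y*z) - 2*exp(x + y), 12*x**3 + 2*exp(x + y), -2*y*z - 6*y - exp(y) - 5*exp(-y))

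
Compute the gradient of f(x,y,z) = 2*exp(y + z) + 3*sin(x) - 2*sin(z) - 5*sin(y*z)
(3*cos(x), -5*z*cos(y*z) + 2*exp(y + z), -5*y*cos(y*z) + 2*exp(y + z) - 2*cos(z))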